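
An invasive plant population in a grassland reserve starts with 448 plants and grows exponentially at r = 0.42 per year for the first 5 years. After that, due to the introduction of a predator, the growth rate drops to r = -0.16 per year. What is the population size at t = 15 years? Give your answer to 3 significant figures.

Phase 1: N(5) = 448·e^(0.42×5) = 448·e^2.1 = 3658.44.
Phase 2 runs for 15 − 5 = 10 years at r = -0.16.
N(15) = 3658.44·e^(-0.16×10) = 3658.44·e^-1.6 = 738.627.

739 plants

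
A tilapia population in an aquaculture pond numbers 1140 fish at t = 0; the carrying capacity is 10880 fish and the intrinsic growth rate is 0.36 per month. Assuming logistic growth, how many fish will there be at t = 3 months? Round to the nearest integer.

A = (K − N₀)/N₀ = (10880 − 1140)/1140 = 8.5439.
N(t) = K/(1 + A·e^(−rt)) = 10880/(1 + 8.5439×e^(−0.36×3)).
e^(−1.08) = 0.3396; denominator = 1 + 8.5439×0.3396 = 3.9015.
N = 10880/3.9015 = 2788.7.

2789 fish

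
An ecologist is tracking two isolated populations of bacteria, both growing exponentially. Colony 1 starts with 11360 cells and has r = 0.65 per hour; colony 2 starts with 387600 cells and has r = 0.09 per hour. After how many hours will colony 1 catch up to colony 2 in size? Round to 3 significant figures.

Set 11360·e^(0.65t) = 387600·e^(0.09t).
e^((0.65 − 0.09)t) = 387600/11360 → e^(0.56·t) = 34.12.
0.56·t = ln(34.12) = 3.5299, so t = 3.5299/0.56 = 6.3033.

6.30 hours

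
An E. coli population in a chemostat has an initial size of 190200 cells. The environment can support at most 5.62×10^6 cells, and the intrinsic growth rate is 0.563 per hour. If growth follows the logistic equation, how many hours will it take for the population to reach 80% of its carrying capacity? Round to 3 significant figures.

A = (K − N₀)/N₀ = (5.62×10^6 − 190200)/190200 = 28.548.
Solve 5.62×10^6/(1 + 28.548·e^(−0.563t)) = 4.496×10^6: 1 + 28.548·e^(−0.563t) = 1.25, so e^(−0.563t) = 0.00875723.
−0.563·t = ln(0.00875723) = -4.7379, so t = 4.7379/0.563 = 8.4154.

8.42 hours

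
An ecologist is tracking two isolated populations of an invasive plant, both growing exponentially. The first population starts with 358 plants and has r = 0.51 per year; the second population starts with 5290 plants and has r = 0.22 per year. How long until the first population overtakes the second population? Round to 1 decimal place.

Set 358·e^(0.51t) = 5290·e^(0.22t).
e^((0.51 − 0.22)t) = 5290/358 → e^(0.29·t) = 14.777.
0.29·t = ln(14.777) = 2.693, so t = 2.693/0.29 = 9.2863.

9.3 years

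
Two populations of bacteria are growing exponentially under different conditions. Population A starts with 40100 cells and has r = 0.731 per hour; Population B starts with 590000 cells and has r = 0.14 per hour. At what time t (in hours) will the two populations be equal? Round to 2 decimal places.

4.55 hours

Set 40100·e^(0.731t) = 590000·e^(0.14t).
e^((0.731 − 0.14)t) = 590000/40100 → e^(0.591·t) = 14.713.
0.591·t = ln(14.713) = 2.6887, so t = 2.6887/0.591 = 4.5495.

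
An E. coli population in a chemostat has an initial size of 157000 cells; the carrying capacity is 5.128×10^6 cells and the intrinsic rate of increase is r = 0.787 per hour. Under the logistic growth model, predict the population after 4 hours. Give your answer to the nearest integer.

A = (K − N₀)/N₀ = (5.128×10^6 − 157000)/157000 = 31.662.
N(t) = K/(1 + A·e^(−rt)) = 5.128×10^6/(1 + 31.662×e^(−0.787×4)).
e^(−3.148) = 0.042938; denominator = 1 + 31.662×0.042938 = 2.3595.
N = 5.128×10^6/2.3595 = 2.173325×10^6.

2173325 cells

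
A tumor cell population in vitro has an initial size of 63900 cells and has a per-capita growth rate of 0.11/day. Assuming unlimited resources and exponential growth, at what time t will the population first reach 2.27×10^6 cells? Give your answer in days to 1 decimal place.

Set N₀·e^(rt) = 2.27×10^6: e^(0.11·t) = 2.27×10^6/63900 = 35.524.
0.11·t = ln(35.524) = 3.5702, so t = 3.5702/0.11 = 32.457.

32.5 days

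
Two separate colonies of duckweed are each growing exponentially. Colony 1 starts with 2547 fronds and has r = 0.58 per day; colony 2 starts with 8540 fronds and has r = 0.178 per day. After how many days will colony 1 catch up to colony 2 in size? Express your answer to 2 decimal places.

3.01 days

Set 2547·e^(0.58t) = 8540·e^(0.178t).
e^((0.58 − 0.178)t) = 8540/2547 → e^(0.402·t) = 3.353.
0.402·t = ln(3.353) = 1.2098, so t = 1.2098/0.402 = 3.0096.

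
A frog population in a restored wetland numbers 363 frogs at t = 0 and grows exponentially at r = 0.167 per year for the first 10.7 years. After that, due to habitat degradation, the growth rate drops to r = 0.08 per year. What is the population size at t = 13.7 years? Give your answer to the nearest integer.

Phase 1: N(10.7) = 363·e^(0.167×10.7) = 363·e^1.787 = 2167.44.
Phase 2 runs for 13.7 − 10.7 = 3 years at r = 0.08.
N(13.7) = 2167.44·e^(0.08×3) = 2167.44·e^0.24 = 2755.36.

2755 frogs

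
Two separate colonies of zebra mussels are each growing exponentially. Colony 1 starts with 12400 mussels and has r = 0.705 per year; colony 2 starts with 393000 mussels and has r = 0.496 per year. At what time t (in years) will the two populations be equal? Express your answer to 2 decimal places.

Set 12400·e^(0.705t) = 393000·e^(0.496t).
e^((0.705 − 0.496)t) = 393000/12400 → e^(0.209·t) = 31.694.
0.209·t = ln(31.694) = 3.4561, so t = 3.4561/0.209 = 16.536.

16.54 years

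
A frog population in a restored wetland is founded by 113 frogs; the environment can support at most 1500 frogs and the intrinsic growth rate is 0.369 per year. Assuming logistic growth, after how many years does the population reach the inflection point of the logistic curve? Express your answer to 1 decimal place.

6.8 years

Logistic growth is fastest at N = K/2 = 750.
A = (K − N₀)/N₀ = 12.274. Set K/(1 + A·e^(−rt)) = K/2 → A·e^(−rt) = 1.
e^(−0.369t) = 1/12.274 = 0.0814708, so t = ln(12.274)/0.369 = 2.5075/0.369 = 6.7954.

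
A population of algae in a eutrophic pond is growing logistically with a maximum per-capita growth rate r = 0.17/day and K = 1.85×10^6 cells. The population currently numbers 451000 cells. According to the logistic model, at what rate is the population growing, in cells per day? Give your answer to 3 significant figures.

58000 cells per day

dN/dt = rN(1 − N/K) = 0.17 × 451000 × (1 − 451000/1.85×10^6).
1 − 451000/1.85×10^6 = 0.75622; dN/dt = 0.17 × 451000 × 0.75622 = 57979.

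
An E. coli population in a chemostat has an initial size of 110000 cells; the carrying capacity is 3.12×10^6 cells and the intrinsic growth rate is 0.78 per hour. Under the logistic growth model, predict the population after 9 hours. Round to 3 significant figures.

3050000 cells

A = (K − N₀)/N₀ = (3.12×10^6 − 110000)/110000 = 27.364.
N(t) = K/(1 + A·e^(−rt)) = 3.12×10^6/(1 + 27.364×e^(−0.78×9)).
e^(−7.02) = 0.00089383; denominator = 1 + 27.364×0.00089383 = 1.0245.
N = 3.12×10^6/1.0245 = 3.045512×10^6.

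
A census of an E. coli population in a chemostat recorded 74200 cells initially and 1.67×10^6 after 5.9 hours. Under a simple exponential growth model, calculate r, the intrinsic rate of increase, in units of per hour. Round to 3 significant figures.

From N(t) = N₀·e^(rt): e^(r·5.9) = 1.67×10^6/74200 = 22.507.
r·5.9 = ln(22.507) = 3.1138, so r = 3.1138/5.9 = 0.52777.

0.528 per hour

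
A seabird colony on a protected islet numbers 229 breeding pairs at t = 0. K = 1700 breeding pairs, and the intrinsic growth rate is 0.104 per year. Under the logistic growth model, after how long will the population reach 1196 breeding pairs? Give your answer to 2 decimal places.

A = (K − N₀)/N₀ = (1700 − 229)/229 = 6.4236.
Solve 1700/(1 + 6.4236·e^(−0.104t)) = 1196: 1 + 6.4236·e^(−0.104t) = 1.4214, so e^(−0.104t) = 0.0656028.
−0.104·t = ln(0.0656028) = -2.7241, so t = 2.7241/0.104 = 26.194.

26.19 years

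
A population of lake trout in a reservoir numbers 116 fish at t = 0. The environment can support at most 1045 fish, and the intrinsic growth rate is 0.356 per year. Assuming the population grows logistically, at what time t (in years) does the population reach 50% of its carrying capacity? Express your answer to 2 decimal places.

A = (K − N₀)/N₀ = (1045 − 116)/116 = 8.0086.
Solve 1045/(1 + 8.0086·e^(−0.356t)) = 522.5: 1 + 8.0086·e^(−0.356t) = 2, so e^(−0.356t) = 0.124865.
−0.356·t = ln(0.124865) = -2.0805, so t = 2.0805/0.356 = 5.8442.

5.84 years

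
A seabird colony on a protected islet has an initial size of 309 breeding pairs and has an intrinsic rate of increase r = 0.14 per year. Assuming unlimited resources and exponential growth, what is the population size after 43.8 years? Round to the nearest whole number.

142250 breeding pairs

N(t) = N₀·e^(rt) = 309 × e^(0.14×43.8) = 309 × e^6.132.
e^6.132 ≈ 460.36, so N ≈ 309 × 460.36 = 142250.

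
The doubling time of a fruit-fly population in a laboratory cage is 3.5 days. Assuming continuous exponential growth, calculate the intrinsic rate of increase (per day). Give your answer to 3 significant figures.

0.198 per day

r = ln(2)/t_d = 0.6931/3.5 = 0.19804.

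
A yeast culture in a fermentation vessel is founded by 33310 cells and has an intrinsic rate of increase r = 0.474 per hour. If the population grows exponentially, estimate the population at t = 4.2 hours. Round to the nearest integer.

243875 cells

N(t) = N₀·e^(rt) = 33310 × e^(0.474×4.2) = 33310 × e^1.991.
e^1.991 ≈ 7.3214, so N ≈ 33310 × 7.3214 = 243875.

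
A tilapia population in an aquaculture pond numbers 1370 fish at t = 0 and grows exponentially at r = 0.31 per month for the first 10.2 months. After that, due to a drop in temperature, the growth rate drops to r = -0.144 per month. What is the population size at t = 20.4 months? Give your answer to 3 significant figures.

Phase 1: N(10.2) = 1370·e^(0.31×10.2) = 1370·e^3.162 = 32356.4.
Phase 2 runs for 20.4 − 10.2 = 10.2 months at r = -0.144.
N(20.4) = 32356.4·e^(-0.144×10.2) = 32356.4·e^-1.469 = 7448.49.

7450 fish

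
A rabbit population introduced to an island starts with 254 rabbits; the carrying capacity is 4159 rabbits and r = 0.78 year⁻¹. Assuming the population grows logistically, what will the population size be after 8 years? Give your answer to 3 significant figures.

4040 rabbits

A = (K − N₀)/N₀ = (4159 − 254)/254 = 15.374.
N(t) = K/(1 + A·e^(−rt)) = 4159/(1 + 15.374×e^(−0.78×8)).
e^(−6.24) = 0.0019499; denominator = 1 + 15.374×0.0019499 = 1.03.
N = 4159/1.03 = 4037.95.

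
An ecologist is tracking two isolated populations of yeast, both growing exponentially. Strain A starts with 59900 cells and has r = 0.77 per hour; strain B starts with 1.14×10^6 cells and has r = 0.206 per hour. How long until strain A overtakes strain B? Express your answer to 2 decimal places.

Set 59900·e^(0.77t) = 1.14×10^6·e^(0.206t).
e^((0.77 − 0.206)t) = 1.14×10^6/59900 → e^(0.564·t) = 19.032.
0.564·t = ln(19.032) = 2.9461, so t = 2.9461/0.564 = 5.2236.

5.22 hours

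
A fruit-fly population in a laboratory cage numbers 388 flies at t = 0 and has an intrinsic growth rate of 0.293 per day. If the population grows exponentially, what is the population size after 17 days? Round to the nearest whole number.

N(t) = N₀·e^(rt) = 388 × e^(0.293×17) = 388 × e^4.981.
e^4.981 ≈ 145.62, so N ≈ 388 × 145.62 = 56500.5.

56501 flies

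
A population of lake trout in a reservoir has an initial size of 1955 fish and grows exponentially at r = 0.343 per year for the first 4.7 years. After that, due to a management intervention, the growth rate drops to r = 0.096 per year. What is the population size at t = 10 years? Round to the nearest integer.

16302 fish

Phase 1: N(4.7) = 1955·e^(0.343×4.7) = 1955·e^1.612 = 9801.06.
Phase 2 runs for 10 − 4.7 = 5.3 years at r = 0.096.
N(10) = 9801.06·e^(0.096×5.3) = 9801.06·e^0.5088 = 16302.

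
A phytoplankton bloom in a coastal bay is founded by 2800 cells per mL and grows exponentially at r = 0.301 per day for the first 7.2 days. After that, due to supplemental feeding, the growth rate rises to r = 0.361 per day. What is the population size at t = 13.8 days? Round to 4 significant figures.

Phase 1: N(7.2) = 2800·e^(0.301×7.2) = 2800·e^2.167 = 24454.6.
Phase 2 runs for 13.8 − 7.2 = 6.6 days at r = 0.361.
N(13.8) = 24454.6·e^(0.361×6.6) = 24454.6·e^2.383 = 264918.

264900 cells per mL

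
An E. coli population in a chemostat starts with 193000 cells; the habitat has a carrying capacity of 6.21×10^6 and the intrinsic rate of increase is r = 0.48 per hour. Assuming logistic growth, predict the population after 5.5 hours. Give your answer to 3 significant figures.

A = (K − N₀)/N₀ = (6.21×10^6 − 193000)/193000 = 31.176.
N(t) = K/(1 + A·e^(−rt)) = 6.21×10^6/(1 + 31.176×e^(−0.48×5.5)).
e^(−2.64) = 0.071361; denominator = 1 + 31.176×0.071361 = 3.2248.
N = 6.21×10^6/3.2248 = 1.925718×10^6.

1930000 cells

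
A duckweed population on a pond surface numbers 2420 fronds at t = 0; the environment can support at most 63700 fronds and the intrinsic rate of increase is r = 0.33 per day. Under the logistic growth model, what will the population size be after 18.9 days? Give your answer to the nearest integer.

A = (K − N₀)/N₀ = (63700 − 2420)/2420 = 25.322.
N(t) = K/(1 + A·e^(−rt)) = 63700/(1 + 25.322×e^(−0.33×18.9)).
e^(−6.237) = 0.0019557; denominator = 1 + 25.322×0.0019557 = 1.0495.
N = 63700/1.0495 = 60694.2.

60694 fronds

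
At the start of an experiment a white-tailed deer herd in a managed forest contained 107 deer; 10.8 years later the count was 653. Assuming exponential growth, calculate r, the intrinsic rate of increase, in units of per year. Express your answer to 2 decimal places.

0.17 per year

From N(t) = N₀·e^(rt): e^(r·10.8) = 653/107 = 6.1028.
r·10.8 = ln(6.1028) = 1.8087, so r = 1.8087/10.8 = 0.16748.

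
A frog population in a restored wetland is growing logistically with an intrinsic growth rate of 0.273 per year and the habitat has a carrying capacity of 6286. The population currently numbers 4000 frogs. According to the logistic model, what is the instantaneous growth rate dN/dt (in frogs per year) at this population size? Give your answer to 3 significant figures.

397 frogs per year

dN/dt = rN(1 − N/K) = 0.273 × 4000 × (1 − 4000/6286).
1 − 4000/6286 = 0.36367; dN/dt = 0.273 × 4000 × 0.36367 = 397.12.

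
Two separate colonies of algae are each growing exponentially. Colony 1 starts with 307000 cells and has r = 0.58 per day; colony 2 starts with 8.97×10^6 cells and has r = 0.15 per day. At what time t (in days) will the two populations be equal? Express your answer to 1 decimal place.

Set 307000·e^(0.58t) = 8.97×10^6·e^(0.15t).
e^((0.58 − 0.15)t) = 8.97×10^6/307000 → e^(0.43·t) = 29.218.
0.43·t = ln(29.218) = 3.3748, so t = 3.3748/0.43 = 7.8484.

7.8 days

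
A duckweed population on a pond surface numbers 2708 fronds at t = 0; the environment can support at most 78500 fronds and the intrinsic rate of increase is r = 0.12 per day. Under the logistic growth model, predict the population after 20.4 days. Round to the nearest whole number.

A = (K − N₀)/N₀ = (78500 − 2708)/2708 = 27.988.
N(t) = K/(1 + A·e^(−rt)) = 78500/(1 + 27.988×e^(−0.12×20.4)).
e^(−2.448) = 0.086466; denominator = 1 + 27.988×0.086466 = 3.42.
N = 78500/3.42 = 22953.

22953 fronds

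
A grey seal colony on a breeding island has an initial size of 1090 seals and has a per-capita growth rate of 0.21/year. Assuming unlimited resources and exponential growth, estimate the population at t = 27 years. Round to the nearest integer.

N(t) = N₀·e^(rt) = 1090 × e^(0.21×27) = 1090 × e^5.67.
e^5.67 ≈ 290.03, so N ≈ 1090 × 290.03 = 316138.

316138 seals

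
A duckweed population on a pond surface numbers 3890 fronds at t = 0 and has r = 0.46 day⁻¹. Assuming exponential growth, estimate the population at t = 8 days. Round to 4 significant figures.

N(t) = N₀·e^(rt) = 3890 × e^(0.46×8) = 3890 × e^3.68.
e^3.68 ≈ 39.646, so N ≈ 3890 × 39.646 = 154224.

154200 fronds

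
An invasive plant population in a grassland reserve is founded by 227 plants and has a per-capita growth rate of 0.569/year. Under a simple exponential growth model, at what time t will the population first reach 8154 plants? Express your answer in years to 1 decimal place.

6.3 years

Set N₀·e^(rt) = 8154: e^(0.569·t) = 8154/227 = 35.921.
0.569·t = ln(35.921) = 3.5813, so t = 3.5813/0.569 = 6.294.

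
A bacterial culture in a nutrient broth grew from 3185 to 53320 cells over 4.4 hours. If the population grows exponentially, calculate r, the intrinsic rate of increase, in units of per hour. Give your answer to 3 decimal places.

0.640 per hour

From N(t) = N₀·e^(rt): e^(r·4.4) = 53320/3185 = 16.741.
r·4.4 = ln(16.741) = 2.8179, so r = 2.8179/4.4 = 0.64042.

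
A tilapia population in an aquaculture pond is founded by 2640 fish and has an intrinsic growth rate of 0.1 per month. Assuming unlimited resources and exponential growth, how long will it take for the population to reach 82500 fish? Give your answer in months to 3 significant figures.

Set N₀·e^(rt) = 82500: e^(0.1·t) = 82500/2640 = 31.25.
0.1·t = ln(31.25) = 3.442, so t = 3.442/0.1 = 34.42.

34.4 months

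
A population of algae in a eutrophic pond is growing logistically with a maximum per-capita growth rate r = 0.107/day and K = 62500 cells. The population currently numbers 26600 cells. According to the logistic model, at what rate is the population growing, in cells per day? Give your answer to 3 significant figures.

dN/dt = rN(1 − N/K) = 0.107 × 26600 × (1 − 26600/62500).
1 − 26600/62500 = 0.5744; dN/dt = 0.107 × 26600 × 0.5744 = 1634.9.

1630 cells per day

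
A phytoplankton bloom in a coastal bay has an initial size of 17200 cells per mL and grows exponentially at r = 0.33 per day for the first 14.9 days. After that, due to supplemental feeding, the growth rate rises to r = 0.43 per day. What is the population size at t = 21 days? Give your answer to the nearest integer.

Phase 1: N(14.9) = 17200·e^(0.33×14.9) = 17200·e^4.917 = 2.349386×10^6.
Phase 2 runs for 21 − 14.9 = 6.1 days at r = 0.43.
N(21) = 2.349386×10^6·e^(0.43×6.1) = 2.349386×10^6·e^2.623 = 3.236748×10^7.

32367476 cells per mL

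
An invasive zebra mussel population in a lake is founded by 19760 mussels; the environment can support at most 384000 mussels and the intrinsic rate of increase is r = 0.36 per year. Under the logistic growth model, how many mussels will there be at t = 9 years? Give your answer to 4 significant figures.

223000 mussels

A = (K − N₀)/N₀ = (384000 − 19760)/19760 = 18.433.
N(t) = K/(1 + A·e^(−rt)) = 384000/(1 + 18.433×e^(−0.36×9)).
e^(−3.24) = 0.039164; denominator = 1 + 18.433×0.039164 = 1.7219.
N = 384000/1.7219 = 223007.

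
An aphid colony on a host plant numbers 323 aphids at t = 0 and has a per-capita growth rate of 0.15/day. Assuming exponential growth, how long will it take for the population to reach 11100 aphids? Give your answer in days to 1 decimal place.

Set N₀·e^(rt) = 11100: e^(0.15·t) = 11100/323 = 34.365.
0.15·t = ln(34.365) = 3.537, so t = 3.537/0.15 = 23.58.

23.6 days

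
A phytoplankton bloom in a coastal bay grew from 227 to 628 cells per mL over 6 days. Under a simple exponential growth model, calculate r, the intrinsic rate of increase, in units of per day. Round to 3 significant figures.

0.170 per day

From N(t) = N₀·e^(rt): e^(r·6) = 628/227 = 2.7665.
r·6 = ln(2.7665) = 1.0176, so r = 1.0176/6 = 0.1696.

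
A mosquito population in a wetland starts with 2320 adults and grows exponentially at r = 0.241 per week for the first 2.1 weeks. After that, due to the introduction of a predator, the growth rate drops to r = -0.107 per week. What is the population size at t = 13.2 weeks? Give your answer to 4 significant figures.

Phase 1: N(2.1) = 2320·e^(0.241×2.1) = 2320·e^0.5061 = 3848.44.
Phase 2 runs for 13.2 − 2.1 = 11.1 weeks at r = -0.107.
N(13.2) = 3848.44·e^(-0.107×11.1) = 3848.44·e^-1.188 = 1173.47.

1173 adults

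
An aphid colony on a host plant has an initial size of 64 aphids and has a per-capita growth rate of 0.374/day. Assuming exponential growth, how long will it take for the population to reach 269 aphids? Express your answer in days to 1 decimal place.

3.8 days

Set N₀·e^(rt) = 269: e^(0.374·t) = 269/64 = 4.2031.
0.374·t = ln(4.2031) = 1.4358, so t = 1.4358/0.374 = 3.8391.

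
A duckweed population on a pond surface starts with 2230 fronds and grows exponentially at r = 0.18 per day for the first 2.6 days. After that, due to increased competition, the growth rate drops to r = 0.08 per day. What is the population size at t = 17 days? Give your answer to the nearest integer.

11268 fronds

Phase 1: N(2.6) = 2230·e^(0.18×2.6) = 2230·e^0.468 = 3560.86.
Phase 2 runs for 17 − 2.6 = 14.4 days at r = 0.08.
N(17) = 3560.86·e^(0.08×14.4) = 3560.86·e^1.152 = 11268.4.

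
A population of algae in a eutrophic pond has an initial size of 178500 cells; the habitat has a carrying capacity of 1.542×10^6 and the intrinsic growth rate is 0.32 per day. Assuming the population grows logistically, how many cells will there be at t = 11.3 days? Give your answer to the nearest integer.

1279240 cells

A = (K − N₀)/N₀ = (1.542×10^6 − 178500)/178500 = 7.6387.
N(t) = K/(1 + A·e^(−rt)) = 1.542×10^6/(1 + 7.6387×e^(−0.32×11.3)).
e^(−3.616) = 0.02689; denominator = 1 + 7.6387×0.02689 = 1.2054.
N = 1.542×10^6/1.2054 = 1.27924×10^6.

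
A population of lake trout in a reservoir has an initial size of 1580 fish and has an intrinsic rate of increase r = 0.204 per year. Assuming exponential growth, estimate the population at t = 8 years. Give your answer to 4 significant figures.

8080 fish

N(t) = N₀·e^(rt) = 1580 × e^(0.204×8) = 1580 × e^1.632.
e^1.632 ≈ 5.1141, so N ≈ 1580 × 5.1141 = 8080.27.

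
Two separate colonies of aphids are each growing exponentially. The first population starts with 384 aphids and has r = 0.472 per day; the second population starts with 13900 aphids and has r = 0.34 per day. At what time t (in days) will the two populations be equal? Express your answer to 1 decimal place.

Set 384·e^(0.472t) = 13900·e^(0.34t).
e^((0.472 − 0.34)t) = 13900/384 → e^(0.132·t) = 36.198.
0.132·t = ln(36.198) = 3.589, so t = 3.589/0.132 = 27.189.

27.2 days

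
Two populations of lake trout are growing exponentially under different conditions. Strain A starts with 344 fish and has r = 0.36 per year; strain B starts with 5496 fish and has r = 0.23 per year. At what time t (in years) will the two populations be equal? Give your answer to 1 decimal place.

21.3 years

Set 344·e^(0.36t) = 5496·e^(0.23t).
e^((0.36 − 0.23)t) = 5496/344 → e^(0.13·t) = 15.977.
0.13·t = ln(15.977) = 2.7711, so t = 2.7711/0.13 = 21.316.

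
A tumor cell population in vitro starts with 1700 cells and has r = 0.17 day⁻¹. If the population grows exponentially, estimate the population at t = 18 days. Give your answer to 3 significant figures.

36300 cells

N(t) = N₀·e^(rt) = 1700 × e^(0.17×18) = 1700 × e^3.06.
e^3.06 ≈ 21.328, so N ≈ 1700 × 21.328 = 36256.8.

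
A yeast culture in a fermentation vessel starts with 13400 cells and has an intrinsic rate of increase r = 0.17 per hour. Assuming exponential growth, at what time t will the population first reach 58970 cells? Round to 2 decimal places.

Set N₀·e^(rt) = 58970: e^(0.17·t) = 58970/13400 = 4.4007.
0.17·t = ln(4.4007) = 1.4818, so t = 1.4818/0.17 = 8.7163.

8.72 hours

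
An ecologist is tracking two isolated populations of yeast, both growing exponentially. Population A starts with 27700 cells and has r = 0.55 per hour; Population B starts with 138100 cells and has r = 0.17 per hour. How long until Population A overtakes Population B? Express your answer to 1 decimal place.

4.2 hours

Set 27700·e^(0.55t) = 138100·e^(0.17t).
e^((0.55 − 0.17)t) = 138100/27700 → e^(0.38·t) = 4.9856.
0.38·t = ln(4.9856) = 1.6065, so t = 1.6065/0.38 = 4.2278.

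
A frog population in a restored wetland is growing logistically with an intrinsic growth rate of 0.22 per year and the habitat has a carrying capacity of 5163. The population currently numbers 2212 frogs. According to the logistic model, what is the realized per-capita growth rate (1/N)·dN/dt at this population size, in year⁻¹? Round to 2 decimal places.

0.13 per year

(1/N)·dN/dt = r(1 − N/K) = 0.22 × (1 − 2212/5163).
= 0.22 × 0.57157 = 0.12574.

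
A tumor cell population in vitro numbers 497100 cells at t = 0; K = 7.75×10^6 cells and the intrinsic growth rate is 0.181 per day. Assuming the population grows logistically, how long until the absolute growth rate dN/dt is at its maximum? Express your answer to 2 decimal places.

14.81 days

Logistic growth is fastest at N = K/2 = 3.875×10^6.
A = (K − N₀)/N₀ = 14.59. Set K/(1 + A·e^(−rt)) = K/2 → A·e^(−rt) = 1.
e^(−0.181t) = 1/14.59 = 0.0685381, so t = ln(14.59)/0.181 = 2.6804/0.181 = 14.809.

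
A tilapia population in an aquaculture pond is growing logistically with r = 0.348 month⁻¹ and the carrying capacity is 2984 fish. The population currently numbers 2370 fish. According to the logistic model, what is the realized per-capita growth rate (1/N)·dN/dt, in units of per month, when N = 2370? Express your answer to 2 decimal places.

(1/N)·dN/dt = r(1 − N/K) = 0.348 × (1 − 2370/2984).
= 0.348 × 0.20576 = 0.071606.

0.07 per month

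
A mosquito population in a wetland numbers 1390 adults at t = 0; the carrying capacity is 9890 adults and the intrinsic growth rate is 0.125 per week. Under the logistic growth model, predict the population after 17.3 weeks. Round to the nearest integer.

5806 adults

A = (K − N₀)/N₀ = (9890 − 1390)/1390 = 6.1151.
N(t) = K/(1 + A·e^(−rt)) = 9890/(1 + 6.1151×e^(−0.125×17.3)).
e^(−2.163) = 0.11504; denominator = 1 + 6.1151×0.11504 = 1.7035.
N = 9890/1.7035 = 5805.81.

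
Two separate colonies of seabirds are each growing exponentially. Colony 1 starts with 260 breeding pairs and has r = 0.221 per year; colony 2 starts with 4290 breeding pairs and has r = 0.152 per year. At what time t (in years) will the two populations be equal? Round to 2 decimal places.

40.63 years

Set 260·e^(0.221t) = 4290·e^(0.152t).
e^((0.221 − 0.152)t) = 4290/260 → e^(0.069·t) = 16.5.
0.069·t = ln(16.5) = 2.8034, so t = 2.8034/0.069 = 40.628.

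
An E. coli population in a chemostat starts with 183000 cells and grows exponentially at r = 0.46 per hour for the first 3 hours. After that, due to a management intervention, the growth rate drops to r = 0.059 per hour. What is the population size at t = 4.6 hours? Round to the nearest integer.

799420 cells

Phase 1: N(3) = 183000·e^(0.46×3) = 183000·e^1.38 = 727407.
Phase 2 runs for 4.6 − 3 = 1.6 hours at r = 0.059.
N(4.6) = 727407·e^(0.059×1.6) = 727407·e^0.0944 = 799420.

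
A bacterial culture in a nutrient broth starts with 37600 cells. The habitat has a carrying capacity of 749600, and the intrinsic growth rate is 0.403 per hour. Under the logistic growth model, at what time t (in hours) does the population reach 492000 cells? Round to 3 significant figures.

8.90 hours

A = (K − N₀)/N₀ = (749600 − 37600)/37600 = 18.936.
Solve 749600/(1 + 18.936·e^(−0.403t)) = 492000: 1 + 18.936·e^(−0.403t) = 1.5236, so e^(−0.403t) = 0.0276496.
−0.403·t = ln(0.0276496) = -3.5881, so t = 3.5881/0.403 = 8.9036.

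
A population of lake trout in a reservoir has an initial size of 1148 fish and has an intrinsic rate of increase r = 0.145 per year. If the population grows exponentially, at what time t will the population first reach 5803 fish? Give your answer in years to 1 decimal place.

11.2 years

Set N₀·e^(rt) = 5803: e^(0.145·t) = 5803/1148 = 5.0549.
0.145·t = ln(5.0549) = 1.6204, so t = 1.6204/0.145 = 11.175.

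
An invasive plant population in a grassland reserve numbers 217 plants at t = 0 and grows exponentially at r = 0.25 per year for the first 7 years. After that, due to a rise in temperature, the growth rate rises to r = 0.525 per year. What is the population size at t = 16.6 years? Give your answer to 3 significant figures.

Phase 1: N(7) = 217·e^(0.25×7) = 217·e^1.75 = 1248.75.
Phase 2 runs for 16.6 − 7 = 9.6 years at r = 0.525.
N(16.6) = 1248.75·e^(0.525×9.6) = 1248.75·e^5.04 = 192894.

193000 plants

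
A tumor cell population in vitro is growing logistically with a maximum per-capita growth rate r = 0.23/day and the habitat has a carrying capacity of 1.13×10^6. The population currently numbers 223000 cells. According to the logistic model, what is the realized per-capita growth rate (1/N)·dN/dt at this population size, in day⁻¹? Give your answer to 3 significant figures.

(1/N)·dN/dt = r(1 − N/K) = 0.23 × (1 − 223000/1.13×10^6).
= 0.23 × 0.80265 = 0.18461.

0.185 per day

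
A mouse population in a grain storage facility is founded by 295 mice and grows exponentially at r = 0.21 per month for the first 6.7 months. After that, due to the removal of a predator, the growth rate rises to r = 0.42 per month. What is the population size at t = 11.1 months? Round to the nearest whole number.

7646 mice

Phase 1: N(6.7) = 295·e^(0.21×6.7) = 295·e^1.407 = 1204.69.
Phase 2 runs for 11.1 − 6.7 = 4.4 months at r = 0.42.
N(11.1) = 1204.69·e^(0.42×4.4) = 1204.69·e^1.848 = 7646.29.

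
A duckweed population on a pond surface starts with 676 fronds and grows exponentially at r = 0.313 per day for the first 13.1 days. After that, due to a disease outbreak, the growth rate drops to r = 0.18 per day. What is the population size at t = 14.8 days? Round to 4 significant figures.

Phase 1: N(13.1) = 676·e^(0.313×13.1) = 676·e^4.1 = 40802.3.
Phase 2 runs for 14.8 − 13.1 = 1.7 days at r = 0.18.
N(14.8) = 40802.3·e^(0.18×1.7) = 40802.3·e^0.306 = 55408.8.

55410 fronds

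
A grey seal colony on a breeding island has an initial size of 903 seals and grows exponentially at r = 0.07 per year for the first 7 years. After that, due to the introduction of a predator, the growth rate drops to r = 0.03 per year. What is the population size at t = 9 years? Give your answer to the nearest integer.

Phase 1: N(7) = 903·e^(0.07×7) = 903·e^0.49 = 1473.98.
Phase 2 runs for 9 − 7 = 2 years at r = 0.03.
N(9) = 1473.98·e^(0.03×2) = 1473.98·e^0.06 = 1565.13.

1565 seals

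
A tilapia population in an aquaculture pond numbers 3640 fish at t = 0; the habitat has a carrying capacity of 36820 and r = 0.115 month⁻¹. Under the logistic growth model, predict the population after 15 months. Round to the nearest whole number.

A = (K − N₀)/N₀ = (36820 − 3640)/3640 = 9.1154.
N(t) = K/(1 + A·e^(−rt)) = 36820/(1 + 9.1154×e^(−0.115×15)).
e^(−1.725) = 0.17817; denominator = 1 + 9.1154×0.17817 = 2.6241.
N = 36820/2.6241 = 14031.4.

14031 fish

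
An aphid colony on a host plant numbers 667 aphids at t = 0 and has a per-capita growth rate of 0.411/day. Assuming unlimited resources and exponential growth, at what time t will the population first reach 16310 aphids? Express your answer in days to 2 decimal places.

7.78 days

Set N₀·e^(rt) = 16310: e^(0.411·t) = 16310/667 = 24.453.
0.411·t = ln(24.453) = 3.1967, so t = 3.1967/0.411 = 7.778.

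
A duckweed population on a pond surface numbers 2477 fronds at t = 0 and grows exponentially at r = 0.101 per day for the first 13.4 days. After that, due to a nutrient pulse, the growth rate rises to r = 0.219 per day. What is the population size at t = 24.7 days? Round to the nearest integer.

113880 fronds

Phase 1: N(13.4) = 2477·e^(0.101×13.4) = 2477·e^1.353 = 9587.38.
Phase 2 runs for 24.7 − 13.4 = 11.3 days at r = 0.219.
N(24.7) = 9587.38·e^(0.219×11.3) = 9587.38·e^2.475 = 113880.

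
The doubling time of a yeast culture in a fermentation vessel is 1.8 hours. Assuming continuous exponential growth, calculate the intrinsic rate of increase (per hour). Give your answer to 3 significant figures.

0.385 per hour

r = ln(2)/t_d = 0.6931/1.8 = 0.38508.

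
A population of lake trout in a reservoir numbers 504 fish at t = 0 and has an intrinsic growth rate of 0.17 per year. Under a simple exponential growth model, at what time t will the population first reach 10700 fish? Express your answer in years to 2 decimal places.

Set N₀·e^(rt) = 10700: e^(0.17·t) = 10700/504 = 21.23.
0.17·t = ln(21.23) = 3.0554, so t = 3.0554/0.17 = 17.973.

17.97 years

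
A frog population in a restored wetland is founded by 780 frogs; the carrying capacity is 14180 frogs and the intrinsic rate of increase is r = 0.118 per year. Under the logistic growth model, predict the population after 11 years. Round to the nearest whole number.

A = (K − N₀)/N₀ = (14180 − 780)/780 = 17.179.
N(t) = K/(1 + A·e^(−rt)) = 14180/(1 + 17.179×e^(−0.118×11)).
e^(−1.298) = 0.27308; denominator = 1 + 17.179×0.27308 = 5.6913.
N = 14180/5.6913 = 2491.51.

2492 frogs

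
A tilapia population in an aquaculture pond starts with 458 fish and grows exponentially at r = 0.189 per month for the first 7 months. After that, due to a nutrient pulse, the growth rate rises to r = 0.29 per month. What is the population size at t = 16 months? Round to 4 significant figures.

Phase 1: N(7) = 458·e^(0.189×7) = 458·e^1.323 = 1719.64.
Phase 2 runs for 16 − 7 = 9 months at r = 0.29.
N(16) = 1719.64·e^(0.29×9) = 1719.64·e^2.61 = 23385.4.

23390 fish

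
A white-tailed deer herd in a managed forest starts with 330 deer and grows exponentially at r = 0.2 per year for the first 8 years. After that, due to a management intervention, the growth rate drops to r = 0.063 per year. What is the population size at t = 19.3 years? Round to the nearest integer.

Phase 1: N(8) = 330·e^(0.2×8) = 330·e^1.6 = 1634.5.
Phase 2 runs for 19.3 − 8 = 11.3 years at r = 0.063.
N(19.3) = 1634.5·e^(0.063×11.3) = 1634.5·e^0.7119 = 3330.88.

3331 deer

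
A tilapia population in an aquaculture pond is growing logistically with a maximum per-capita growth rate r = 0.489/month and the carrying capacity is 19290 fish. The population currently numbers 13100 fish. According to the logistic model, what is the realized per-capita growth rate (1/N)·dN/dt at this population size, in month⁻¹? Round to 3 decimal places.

0.157 per month

(1/N)·dN/dt = r(1 − N/K) = 0.489 × (1 − 13100/19290).
= 0.489 × 0.32089 = 0.15692.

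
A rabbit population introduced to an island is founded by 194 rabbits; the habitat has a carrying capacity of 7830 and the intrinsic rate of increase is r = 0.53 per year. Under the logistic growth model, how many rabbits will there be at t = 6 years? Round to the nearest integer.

2969 rabbits

A = (K − N₀)/N₀ = (7830 − 194)/194 = 39.361.
N(t) = K/(1 + A·e^(−rt)) = 7830/(1 + 39.361×e^(−0.53×6)).
e^(−3.18) = 0.041586; denominator = 1 + 39.361×0.041586 = 2.6368.
N = 7830/2.6368 = 2969.46.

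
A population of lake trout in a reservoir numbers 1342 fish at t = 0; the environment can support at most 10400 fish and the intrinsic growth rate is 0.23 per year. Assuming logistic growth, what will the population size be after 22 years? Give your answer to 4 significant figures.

9973 fish

A = (K − N₀)/N₀ = (10400 − 1342)/1342 = 6.7496.
N(t) = K/(1 + A·e^(−rt)) = 10400/(1 + 6.7496×e^(−0.23×22)).
e^(−5.06) = 0.0063456; denominator = 1 + 6.7496×0.0063456 = 1.0428.
N = 10400/1.0428 = 9972.86.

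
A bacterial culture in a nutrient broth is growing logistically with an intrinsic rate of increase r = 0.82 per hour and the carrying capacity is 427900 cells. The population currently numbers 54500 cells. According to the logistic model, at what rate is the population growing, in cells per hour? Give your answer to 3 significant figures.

dN/dt = rN(1 − N/K) = 0.82 × 54500 × (1 − 54500/427900).
1 − 54500/427900 = 0.87263; dN/dt = 0.82 × 54500 × 0.87263 = 38998.

39000 cells per hour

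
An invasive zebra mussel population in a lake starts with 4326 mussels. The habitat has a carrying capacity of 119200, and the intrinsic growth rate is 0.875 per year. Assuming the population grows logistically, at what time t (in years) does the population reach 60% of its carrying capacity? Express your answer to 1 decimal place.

A = (K − N₀)/N₀ = (119200 − 4326)/4326 = 26.554.
Solve 119200/(1 + 26.554·e^(−0.875t)) = 71520: 1 + 26.554·e^(−0.875t) = 1.6667, so e^(−0.875t) = 0.0251058.
−0.875·t = ln(0.0251058) = -3.6847, so t = 3.6847/0.875 = 4.211.

4.2 years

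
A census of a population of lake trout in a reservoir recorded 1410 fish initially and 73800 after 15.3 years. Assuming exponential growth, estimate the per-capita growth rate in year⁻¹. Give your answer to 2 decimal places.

From N(t) = N₀·e^(rt): e^(r·15.3) = 73800/1410 = 52.34.
r·15.3 = ln(52.34) = 3.9578, so r = 3.9578/15.3 = 0.25868.

0.26 per year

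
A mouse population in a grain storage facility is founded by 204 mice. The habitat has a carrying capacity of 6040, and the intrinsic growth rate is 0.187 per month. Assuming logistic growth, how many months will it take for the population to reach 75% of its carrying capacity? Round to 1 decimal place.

23.8 months

A = (K − N₀)/N₀ = (6040 − 204)/204 = 28.608.
Solve 6040/(1 + 28.608·e^(−0.187t)) = 4530: 1 + 28.608·e^(−0.187t) = 1.3333, so e^(−0.187t) = 0.0116518.
−0.187·t = ln(0.0116518) = -4.4523, so t = 4.4523/0.187 = 23.809.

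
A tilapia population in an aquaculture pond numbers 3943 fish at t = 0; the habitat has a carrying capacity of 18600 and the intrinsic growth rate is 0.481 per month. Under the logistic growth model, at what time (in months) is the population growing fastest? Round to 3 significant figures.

Logistic growth is fastest at N = K/2 = 9300.
A = (K − N₀)/N₀ = 3.7172. Set K/(1 + A·e^(−rt)) = K/2 → A·e^(−rt) = 1.
e^(−0.481t) = 1/3.7172 = 0.269018, so t = ln(3.7172)/0.481 = 1.313/0.481 = 2.7297.

2.73 months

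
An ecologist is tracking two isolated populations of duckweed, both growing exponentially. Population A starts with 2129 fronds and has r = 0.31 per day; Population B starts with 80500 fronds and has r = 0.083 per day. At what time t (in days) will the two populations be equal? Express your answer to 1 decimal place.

Set 2129·e^(0.31t) = 80500·e^(0.083t).
e^((0.31 − 0.083)t) = 80500/2129 → e^(0.227·t) = 37.811.
0.227·t = ln(37.811) = 3.6326, so t = 3.6326/0.227 = 16.003.

16.0 days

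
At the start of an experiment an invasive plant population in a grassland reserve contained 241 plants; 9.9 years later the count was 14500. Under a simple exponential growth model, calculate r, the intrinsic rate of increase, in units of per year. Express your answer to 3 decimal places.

From N(t) = N₀·e^(rt): e^(r·9.9) = 14500/241 = 60.166.
r·9.9 = ln(60.166) = 4.0971, so r = 4.0971/9.9 = 0.41385.

0.414 per year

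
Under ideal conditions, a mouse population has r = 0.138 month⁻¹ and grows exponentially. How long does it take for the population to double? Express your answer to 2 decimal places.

5.02 months

Doubling time t_d = ln(2)/r = 0.6931/0.138 = 5.0228.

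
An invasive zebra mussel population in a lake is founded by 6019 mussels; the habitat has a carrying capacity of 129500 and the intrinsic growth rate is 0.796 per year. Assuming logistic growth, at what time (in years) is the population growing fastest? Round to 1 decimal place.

3.8 years

Logistic growth is fastest at N = K/2 = 64750.
A = (K − N₀)/N₀ = 20.515. Set K/(1 + A·e^(−rt)) = K/2 → A·e^(−rt) = 1.
e^(−0.796t) = 1/20.515 = 0.0487443, so t = ln(20.515)/0.796 = 3.0212/0.796 = 3.7954.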